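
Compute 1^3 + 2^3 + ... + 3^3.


This power sum has a closed form given by Faulhaber's formula
sum_{k=1}^{m} k^p = (1 / (p + 1)) * sum_{j=0}^{p} C(p + 1, j) B_j m^(p + 1 - j),
but for small m direct computation is fastest:
1 + 8 + 27 = 36.

36


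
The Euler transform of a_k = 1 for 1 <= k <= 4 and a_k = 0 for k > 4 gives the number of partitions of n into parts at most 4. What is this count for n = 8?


Partitions of 8 into parts at most 4:
Using generating function (1-x)^(-1)(1-x^2)^(-1)...(1-x^4)^(-1),
the coefficient of x^8 = 15

15


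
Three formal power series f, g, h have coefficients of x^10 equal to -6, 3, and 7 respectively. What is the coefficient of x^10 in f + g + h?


Series addition is componentwise:
-6 + 3 + 7
= 4

4


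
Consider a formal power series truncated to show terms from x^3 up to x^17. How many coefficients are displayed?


From x^3 to x^17 inclusive, the count is 17 - 3 + 1 = 15.

15


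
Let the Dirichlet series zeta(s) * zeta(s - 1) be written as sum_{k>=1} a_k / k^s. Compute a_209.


Convolution gives a_k = sum_{d | k} d * 1 = sum_{d | k} d = sigma(k), the sum of positive divisors of k.
For k = 209, the divisors are 1, 11, 19, 209, so
sigma(209) = 1 + 11 + 19 + 209 = 240.

240


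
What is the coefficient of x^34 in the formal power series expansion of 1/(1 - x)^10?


The negative binomial / multiset identity is
1/(1 - x)^r = sum_{k>=0} C(k + r - 1, r - 1) x^k.
Here r = 10 and k = 34, so the coefficient is
C(34 + 9, 9) = C(43, 9)
= 563921995

563921995


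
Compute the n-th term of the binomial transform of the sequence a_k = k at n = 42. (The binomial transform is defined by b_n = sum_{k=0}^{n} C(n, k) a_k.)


With a_k = k, b_n = sum_{k=0}^{n} C(n, k) k. Using k * C(n, k) = n * C(n-1, k-1) gives b_n = n * sum_{k>=1} C(n-1, k-1) = n * 2^(n-1).
For n = 42: 42 * 2^41 = 42 * 2199023255552 = 92358976733184.

92358976733184


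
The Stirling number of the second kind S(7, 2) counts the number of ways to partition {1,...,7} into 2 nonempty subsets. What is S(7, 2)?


Using the explicit formula S(n,k) = (1/k!) sum_{j=0}^{k} (-1)^(k-j) C(k,j) j^n:
S(7, 2) = 63
Equivalently, S(n,k) is n! times the coefficient of x^n in the EGF (e^x - 1)^k / k!.

63


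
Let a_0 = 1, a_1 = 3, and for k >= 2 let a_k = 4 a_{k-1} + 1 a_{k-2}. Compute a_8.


Iterating the recurrence forward:
a_0 = 1
a_1 = 3
a_2 = 4*3 + 1*1 = 13
a_3 = 4*13 + 1*3 = 55
a_4 = 4*55 + 1*13 = 233
a_5 = 4*233 + 1*55 = 987
a_6 = 4*987 + 1*233 = 4181
a_7 = 4*4181 + 1*987 = 17711
a_8 = 4*17711 + 1*4181 = 75025
So a_8 = 75025.

75025


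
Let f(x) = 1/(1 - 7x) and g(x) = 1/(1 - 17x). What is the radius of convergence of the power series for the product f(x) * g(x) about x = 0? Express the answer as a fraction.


The radius of 1/(1 - 7x) is 1/7 (nearest singularity at x = 1/7), and the radius of 1/(1 - 17x) is 1/17.
The product f(x)*g(x) = 1/((1 - 7x)(1 - 17x)) has singularities at both 1/7 and 1/17, so its radius of convergence is the distance to the nearest one:
min(1/7, 1/17) = 1/17.

1/17


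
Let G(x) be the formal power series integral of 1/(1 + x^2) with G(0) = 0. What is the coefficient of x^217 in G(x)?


1/(1 + x^2) = sum_{j>=0} (-1)^j x^(2j). Integrating termwise with G(0) = 0:
G(x) = sum_{j>=0} (-1)^j x^(2j+1) / (2j+1) = arctan(x).
Only odd powers are nonzero. For x^217 write 217 = 2*108 + 1, giving
(-1)^108 / 217 = 1/217 = 1/217.

1/217


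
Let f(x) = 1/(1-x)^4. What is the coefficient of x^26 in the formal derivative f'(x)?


Differentiate: d/dx [ 1/(1-x)^r ] = r / (1-x)^(r+1).
Here r = 4, so f'(x) = 4 / (1-x)^5.
The expansion of 1/(1-x)^(r+1) has coefficient of x^n equal to C(n+r, r).
So the coefficient of x^26 in f'(x) is
4 * C(30, 4) = 4 * 27405 = 109620

109620


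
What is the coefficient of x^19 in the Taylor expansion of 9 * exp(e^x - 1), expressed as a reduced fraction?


exp(e^x - 1) = sum_{k>=0} Bell_k x^k / k!, where Bell_k is the k-th Bell number.
So the coefficient of x^19 is 9 * Bell_19 / 19!.
Computing: Bell_19 = 5832742205057 and 19! = 121645100408832000, giving
9 * 5832742205057/121645100408832000 = 5832742205057/13516122267648000.

5832742205057/13516122267648000


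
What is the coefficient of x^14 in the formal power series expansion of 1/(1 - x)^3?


The expansion 1/(1 - x)^r = sum_{k>=0} C(k + r - 1, r - 1) x^k follows from the multiset / negative-binomial theorem (or from repeated differentiation of the geometric series).
For r = 3 and k = 14:
C(16, 2) = 20922789888000 / (2 * 87178291200) = 120.

120


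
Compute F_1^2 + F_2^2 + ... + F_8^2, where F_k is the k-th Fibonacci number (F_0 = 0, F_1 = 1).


There is a standard identity sum_{k=0}^{N} F_k^2 = F_N * F_{N+1} (proved inductively from the telescoping relation F_k^2 = F_k F_{k+1} - F_{k-1} F_k). Then
sum_{k=1}^{8} F_k^2 = F_8 F_9 - F_0 F_1.
Computing: F_8 = 21, F_9 = 34, F_0 = 0, F_1 = 1.
Sum = 21 * 34 - 0 * 1 = 714.

714


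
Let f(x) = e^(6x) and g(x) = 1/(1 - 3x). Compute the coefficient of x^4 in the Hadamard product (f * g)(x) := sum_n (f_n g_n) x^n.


Expanding: f_k = 6^k/k! (from e^(6x)) and g_k = 3^k (from 1/(1 - 3x)). So the Hadamard coefficient (f * g)_k = 6^k 3^k / k! = (18)^k / k!.
For k = 4: 18^4/4! = 104976/24 = 4374.

4374


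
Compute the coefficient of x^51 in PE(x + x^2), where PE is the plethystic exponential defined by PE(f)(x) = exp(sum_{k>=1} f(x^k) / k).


With f(x) = x + x^2, the exponent is sum_{k>=1} (x^k + x^(2k)) / k = -ln(1 - x) - ln(1 - x^2). Exponentiating:
PE(x + x^2) = 1 / ((1 - x)(1 - x^2)).
This is the generating function for partitions of n into parts of size 1 or 2. The number of 2's can be any j in 0..25, and the rest are 1's, so
[x^51] = floor(51/2) + 1 = 26.

26


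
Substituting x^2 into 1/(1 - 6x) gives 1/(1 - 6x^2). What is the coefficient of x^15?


Since 1/(1 - 6x^2) only has even powers of x,
the coefficient of x^15 (odd) is 0.

0


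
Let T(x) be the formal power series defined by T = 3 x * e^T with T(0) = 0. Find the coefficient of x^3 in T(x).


Apply the Lagrange inversion formula: if T = 3 x * phi(T) with phi(t) = e^t, then
[x^n] T = 3^n * (1/n) [t^(n-1)] phi(t)^n = 3^n * (1/n) [t^(n-1)] e^(n t) = 3^n * (1/n) * n^(n-1) / (n-1)! = 3^n * n^(n-1) / n!.
When c = 1 this is the Cayley count of rooted labeled trees on n vertices, divided by n!.
For n = 3: 3^3 * 3^2 / 3! = 27 * 9/6 = 81/2.

81/2


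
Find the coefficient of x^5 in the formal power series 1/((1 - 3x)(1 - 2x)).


By partial fractions or Cauchy convolution:
The coefficient equals sum_{k=0}^{5} 3^k * 2^(5-k).
= 665

665


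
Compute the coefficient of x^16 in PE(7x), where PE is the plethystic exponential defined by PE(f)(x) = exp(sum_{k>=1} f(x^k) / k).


With f(x) = 7x, the exponent is sum_{k>=1} 7 x^k / k = 7 * (-ln(1 - x)). Exponentiating:
PE(7x) = exp(-7 ln(1 - x)) = 1/(1 - x)^7.
By the negative binomial expansion, [x^n] 1/(1 - x)^7 = C(n + 6, 6).
For n = 16: C(22, 6) = 74613.

74613


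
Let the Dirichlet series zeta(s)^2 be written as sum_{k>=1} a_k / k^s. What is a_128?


The Dirichlet convolution of the constant function 1 with itself gives (1 * 1)(k) = sum_{d | k} 1 = d(k), the number of positive divisors of k.
Since zeta(s) = sum_{k>=1} 1/k^s, we have zeta(s)^2 = sum_{k>=1} d(k)/k^s, so a_k = d(k).
For k = 128: the divisors are 1, 2, 4, 8, 16, 32, 64, 128.
Count = 8.

8


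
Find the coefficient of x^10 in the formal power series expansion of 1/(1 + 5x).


Write 1/(1 + c x) = 1/(1 - (-c) x) and apply the geometric-series identity
1/(1 - y) = sum_{k>=0} y^k to get 1/(1 + c x) = sum_{k>=0} (-c)^k x^k.
So the coefficient of x^k is (-c)^k = (-1)^k * c^k.
Here c = 5 and k = 10:
(-5)^10 = 1 * 9765625 = 9765625

9765625


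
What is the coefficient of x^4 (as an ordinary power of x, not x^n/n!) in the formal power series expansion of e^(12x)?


The exponential series is e^y = sum_{k>=0} y^k / k!. Substituting y = 12x gives
e^(12x) = sum_{k>=0} 12^k x^k / k!.
So the coefficient of x^n is a^n/n! with a = 12, n = 4:
12^4 / 4! = 20736/24 = 864

864


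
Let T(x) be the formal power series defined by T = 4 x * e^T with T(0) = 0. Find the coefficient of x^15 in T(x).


Apply the Lagrange inversion formula: if T = 4 x * phi(T) with phi(t) = e^t, then
[x^n] T = 4^n * (1/n) [t^(n-1)] phi(t)^n = 4^n * (1/n) [t^(n-1)] e^(n t) = 4^n * (1/n) * n^(n-1) / (n-1)! = 4^n * n^(n-1) / n!.
When c = 1 this is the Cayley count of rooted labeled trees on n vertices, divided by n!.
For n = 15: 4^15 * 15^14 / 15! = 1073741824 * 29192926025390625/1307674368000 = 167961600000000000/7007.

167961600000000000/7007


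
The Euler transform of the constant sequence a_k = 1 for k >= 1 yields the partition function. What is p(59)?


The Euler transform converts the sequence a_k = 1 into the number of integer partitions.
Using the recurrence or dynamic programming:
p(59) = 831820

831820


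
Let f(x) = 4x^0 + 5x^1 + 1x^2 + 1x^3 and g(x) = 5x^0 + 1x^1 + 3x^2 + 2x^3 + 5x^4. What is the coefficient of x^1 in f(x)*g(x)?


Cauchy product at x^1:
4*1 + 5*5
= 29

29


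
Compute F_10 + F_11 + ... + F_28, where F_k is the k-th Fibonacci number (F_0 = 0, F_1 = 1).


Use the identity sum_{k=0}^{N} F_k = F_{N+2} - 1 (which follows from F_{k+2} - F_{k+1} = F_k). Then
sum_{k=10}^{28} F_k = (F_{30} - 1) - (F_{11} - 1) = F_{30} - F_{11}.
Computing: F_{30} = 832040, F_{11} = 89, so
Sum = 832040 - 89 = 831951.

831951


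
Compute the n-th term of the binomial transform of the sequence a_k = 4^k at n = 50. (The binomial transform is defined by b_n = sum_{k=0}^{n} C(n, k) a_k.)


With a_k = 4^k, b_n = sum_{k=0}^{n} C(n, k) 4^k = (1 + 4)^n by the binomial theorem.
For n = 50: (1 + 4)^50 = 5^50 = 88817841970012523233890533447265625.

88817841970012523233890533447265625


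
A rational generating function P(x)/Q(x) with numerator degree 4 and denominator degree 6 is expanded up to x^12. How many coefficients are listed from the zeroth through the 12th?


Expanding up to x^12 gives the coefficients for x^0, x^1, ..., x^12.
That is 12 + 1 = 13 coefficients in total.

13


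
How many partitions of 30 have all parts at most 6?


Using the generating function (1-x)^(-1)(1-x^2)^(-1)...(1-x^6)^(-1),
the coefficient of x^30 counts these restricted partitions.
Result = 1206

1206


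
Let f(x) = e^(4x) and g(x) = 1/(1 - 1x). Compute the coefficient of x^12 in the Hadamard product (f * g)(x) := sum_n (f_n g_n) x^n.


Expanding: f_k = 4^k/k! (from e^(4x)) and g_k = 1^k (from 1/(1 - 1x)). So the Hadamard coefficient (f * g)_k = 4^k 1^k / k! = (4)^k / k!.
For k = 12: 4^12/12! = 16777216/479001600 = 16384/467775.

16384/467775


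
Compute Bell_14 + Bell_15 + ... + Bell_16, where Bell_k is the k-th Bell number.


Recall Bell_k counts set partitions of a k-set (with Bell_0 = 1 by convention).
Bell_14 through Bell_16: 190899322, 1382958545, 10480142147
Sum = 190899322 + 1382958545 + 10480142147 = 12054000014.

12054000014


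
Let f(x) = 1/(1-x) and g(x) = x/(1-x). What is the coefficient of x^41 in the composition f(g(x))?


First simplify the composition: f(g(x)) = 1/(1 - x/(1-x)) = (1-x)/((1-x) - x) = (1-x)/(1-2x).
Now extract the coefficient. Write (1-x)/(1-2x) = 1/(1-2x) - x/(1-2x).
The coefficient of x^n in 1/(1-2x) is 2^n, and in x/(1-2x) is 2^(n-1) (for n >= 1).
So the coefficient of x^41 is 2^41 - 2^40 = 2199023255552 - 1099511627776 = 1099511627776.

1099511627776


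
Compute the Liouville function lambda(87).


The Liouville function is lambda(k) = (-1)^Omega(k), where Omega(k) counts the prime factors of k with multiplicity.
Factoring: 87 = 3 * 29, so Omega(87) = 2.
lambda(87) = (-1)^2 = 1.

1


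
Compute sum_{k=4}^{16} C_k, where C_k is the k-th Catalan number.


C_4 through C_16: 14, 42, 132, 429, 1430, 4862, 16796, 58786, 208012, 742900, 2674440, 9694845, 35357670
Sum = 14 + 42 + 132 + 429 + 1430 + 4862 + 16796 + 58786 + 208012 + 742900 + 2674440 + 9694845 + 35357670
= 48760358

48760358


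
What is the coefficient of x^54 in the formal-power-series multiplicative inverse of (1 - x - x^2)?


Let the inverse be f(x) = sum_{k>=0} a_k x^k. From f(x) * (1 - x - x^2) = 1 and matching coefficients:
 x^0: a_0 = 1.
 x^1: a_1 - a_0 = 0, so a_1 = 1.
 x^k (k >= 2): a_k - a_{k-1} - a_{k-2} = 0, i.e. a_k = a_{k-1} + a_{k-2}.
This is the Fibonacci-type recurrence shifted so that a_0 = a_1 = 1.
Iterating: a_0=1, a_1=1, a_2=2, a_3=3, a_4=5, a_5=8, a_6=13, a_7=21, a_8=34, a_9=55, ...
a_54 = 139583862445.

139583862445


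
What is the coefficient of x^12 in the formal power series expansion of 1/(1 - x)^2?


The expansion 1/(1 - x)^r = sum_{k>=0} C(k + r - 1, r - 1) x^k follows from the multiset / negative-binomial theorem (or from repeated differentiation of the geometric series).
For r = 2 and k = 12:
C(13, 1) = 6227020800 / (1 * 479001600) = 13.

13


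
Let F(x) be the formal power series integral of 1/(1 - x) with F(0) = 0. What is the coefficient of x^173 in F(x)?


1/(1 - x) = sum_{k>=0} x^k. Integrating termwise and using F(0) = 0 gives
F(x) = sum_{k>=0} x^(k+1) / (k+1) = sum_{m>=1} x^m / m = -ln(1 - x).
So the coefficient of x^173 is 1/173 = 1/173.

1/173


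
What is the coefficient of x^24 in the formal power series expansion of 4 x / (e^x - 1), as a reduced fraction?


The exponential generating function for Bernoulli numbers is
x / (e^x - 1) = sum_{k>=0} B_k x^k / k!.
So the coefficient of x^24 in 4 x / (e^x - 1) is 4 B_24 / 24!.
Computing: B_24 = -236364091/2730, 24! = 620448401733239439360000, giving
4 * -236364091/2730 / 620448401733239439360000 = -236364091/423456034182935917363200000.

-236364091/423456034182935917363200000


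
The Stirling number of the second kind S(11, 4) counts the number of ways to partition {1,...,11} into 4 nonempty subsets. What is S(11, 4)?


Using the explicit formula S(n,k) = (1/k!) sum_{j=0}^{k} (-1)^(k-j) C(k,j) j^n:
S(11, 4) = 145750
Equivalently, S(n,k) is n! times the coefficient of x^n in the EGF (e^x - 1)^k / k!.

145750


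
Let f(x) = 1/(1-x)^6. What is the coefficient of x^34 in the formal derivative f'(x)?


Differentiate: d/dx [ 1/(1-x)^r ] = r / (1-x)^(r+1).
Here r = 6, so f'(x) = 6 / (1-x)^7.
The expansion of 1/(1-x)^(r+1) has coefficient of x^n equal to C(n+r, r).
So the coefficient of x^34 in f'(x) is
6 * C(40, 6) = 6 * 3838380 = 23030280

23030280


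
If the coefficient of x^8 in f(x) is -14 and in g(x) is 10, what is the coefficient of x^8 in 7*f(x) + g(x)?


Scalar multiplication scales coefficients: 7 * -14 = -98.
Then add the g coefficient: -98 + 10
= -88

-88


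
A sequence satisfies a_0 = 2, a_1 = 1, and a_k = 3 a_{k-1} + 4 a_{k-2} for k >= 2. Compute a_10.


The characteristic equation is t^2 - 3 t - 4 = 0, with roots r_1 = 4 and r_2 = -1 (so c_1 = r_1 + r_2, c_2 = -r_1 r_2 as required).
One can use the closed form a_n = A r_1^n + B r_2^n, but direct iteration is more reliable:
a_0 = 2, a_1 = 1, a_2 = 11, a_3 = 37, a_4 = 155, a_5 = 613, a_6 = 2459, a_7 = 9829, a_8 = 39323, a_9 = 157285, a_10 = 629147.
So a_10 = 629147.

629147


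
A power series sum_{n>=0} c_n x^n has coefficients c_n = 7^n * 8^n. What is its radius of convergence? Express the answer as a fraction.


By the root test (Cauchy-Hadamard), the radius is R = 1 / limsup_n |c_n|^(1/n).
Here |c_n|^(1/n) = (7^n * 8^n)^(1/n) = 7 * 8 = 56 for all n.
So R = 1/56 = 1/56.

1/56


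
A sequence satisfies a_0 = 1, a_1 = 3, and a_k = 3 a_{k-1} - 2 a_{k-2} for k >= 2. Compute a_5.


The characteristic equation is t^2 - 3 t + 2 = 0, with roots r_1 = 2 and r_2 = 1 (so c_1 = r_1 + r_2, c_2 = -r_1 r_2 as required).
One can use the closed form a_n = A r_1^n + B r_2^n, but direct iteration is more reliable:
a_0 = 1, a_1 = 3, a_2 = 7, a_3 = 15, a_4 = 31, a_5 = 63.
So a_5 = 63.

63


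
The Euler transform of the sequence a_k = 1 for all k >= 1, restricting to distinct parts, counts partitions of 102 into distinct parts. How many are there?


Partitions of 102 into distinct parts can be computed via generating function.
Product (1+x)(1+x^2)(1+x^3)...
The coefficient of x^102 = 525016

525016


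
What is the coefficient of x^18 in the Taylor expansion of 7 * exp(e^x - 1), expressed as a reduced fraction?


exp(e^x - 1) = sum_{k>=0} Bell_k x^k / k!, where Bell_k is the k-th Bell number.
So the coefficient of x^18 is 7 * Bell_18 / 18!.
Computing: Bell_18 = 682076806159 and 18! = 6402373705728000, giving
7 * 682076806159/6402373705728000 = 97439543737/130660687872000.

97439543737/130660687872000


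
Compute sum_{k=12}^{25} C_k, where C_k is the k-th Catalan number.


C_12 through C_25: 208012, 742900, 2674440, 9694845, 35357670, 129644790, 477638700, 1767263190, 6564120420, 24466267020, 91482563640, 343059613650, 1289904147324, 4861946401452
Sum = 208012 + 742900 + 2674440 + 9694845 + 35357670 + 129644790 + 477638700 + 1767263190 + 6564120420 + 24466267020 + 91482563640 + 343059613650 + 1289904147324 + 4861946401452
= 6619846338053

6619846338053


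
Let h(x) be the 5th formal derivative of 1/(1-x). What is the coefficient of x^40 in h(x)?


Differentiating 5 times: d^5/dx^5 [1/(1-x)] = 5!/(1-x)^6.
The expansion 1/(1-x)^6 = sum_{k>=0} C(k+5, 5) x^k, so the coefficient of x^n in 5!/(1-x)^6 is 5! * C(n+5, 5).
For n = 40: 120 * C(45, 5) = 120 * 1221759 = 146611080

146611080


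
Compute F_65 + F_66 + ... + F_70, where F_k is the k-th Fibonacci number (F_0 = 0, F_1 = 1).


Use the identity sum_{k=0}^{N} F_k = F_{N+2} - 1 (which follows from F_{k+2} - F_{k+1} = F_k). Then
sum_{k=65}^{70} F_k = (F_{72} - 1) - (F_{66} - 1) = F_{72} - F_{66}.
Computing: F_{72} = 498454011879264, F_{66} = 27777890035288, so
Sum = 498454011879264 - 27777890035288 = 470676121843976.

470676121843976


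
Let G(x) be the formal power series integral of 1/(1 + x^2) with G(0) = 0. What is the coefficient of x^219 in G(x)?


1/(1 + x^2) = sum_{j>=0} (-1)^j x^(2j). Integrating termwise with G(0) = 0:
G(x) = sum_{j>=0} (-1)^j x^(2j+1) / (2j+1) = arctan(x).
Only odd powers are nonzero. For x^219 write 219 = 2*109 + 1, giving
(-1)^109 / 219 = -1/219 = -1/219.

-1/219


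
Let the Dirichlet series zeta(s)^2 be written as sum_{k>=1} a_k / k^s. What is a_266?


The Dirichlet convolution of the constant function 1 with itself gives (1 * 1)(k) = sum_{d | k} 1 = d(k), the number of positive divisors of k.
Since zeta(s) = sum_{k>=1} 1/k^s, we have zeta(s)^2 = sum_{k>=1} d(k)/k^s, so a_k = d(k).
For k = 266: the divisors are 1, 2, 7, 14, 19, 38, 133, 266.
Count = 8.

8


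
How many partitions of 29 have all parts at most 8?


Using the generating function (1-x)^(-1)(1-x^2)^(-1)...(1-x^8)^(-1),
the coefficient of x^29 counts these restricted partitions.
Result = 2104

2104


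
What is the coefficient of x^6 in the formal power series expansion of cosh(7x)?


The Maclaurin series is cosh(t) = sum_{m>=0} t^(2m) / (2m)!, so substituting t = 7x, only even powers of x are nonzero, with coefficient of x^(2m) equal to 7^(2m) / (2m)!.
For x^6 the coefficient is 7^6/6! = 117649/720 = 117649/720.

117649/720


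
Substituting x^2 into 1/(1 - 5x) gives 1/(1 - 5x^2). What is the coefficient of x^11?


Since 1/(1 - 5x^2) only has even powers of x,
the coefficient of x^11 (odd) is 0.

0


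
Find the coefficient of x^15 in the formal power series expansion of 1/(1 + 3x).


Write 1/(1 + c x) = 1/(1 - (-c) x) and apply the geometric-series identity
1/(1 - y) = sum_{k>=0} y^k to get 1/(1 + c x) = sum_{k>=0} (-c)^k x^k.
So the coefficient of x^k is (-c)^k = (-1)^k * c^k.
Here c = 3 and k = 15:
(-3)^15 = -1 * 14348907 = -14348907

-14348907


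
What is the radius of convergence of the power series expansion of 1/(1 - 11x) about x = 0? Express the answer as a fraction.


Expanding 1/(1 - 11x) = sum_{k>=0} 11^k x^k, the series converges when |11x| < 1, i.e., |x| < 1/11.
So the radius of convergence is 1/11 = 1/11.

1/11


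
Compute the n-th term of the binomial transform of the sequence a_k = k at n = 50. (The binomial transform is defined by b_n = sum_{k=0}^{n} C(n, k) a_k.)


With a_k = k, b_n = sum_{k=0}^{n} C(n, k) k. Using k * C(n, k) = n * C(n-1, k-1) gives b_n = n * sum_{k>=1} C(n-1, k-1) = n * 2^(n-1).
For n = 50: 50 * 2^49 = 50 * 562949953421312 = 28147497671065600.

28147497671065600


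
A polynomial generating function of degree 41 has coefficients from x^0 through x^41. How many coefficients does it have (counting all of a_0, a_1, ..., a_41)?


A polynomial of degree 41 takes the form a_0 + a_1 x + ... + a_41 x^41.
The number of coefficients is 41 + 1 = 42.

42


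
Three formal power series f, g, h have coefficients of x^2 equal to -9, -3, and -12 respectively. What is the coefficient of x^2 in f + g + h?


Series addition is componentwise:
-9 + -3 + -12
= -24

-24


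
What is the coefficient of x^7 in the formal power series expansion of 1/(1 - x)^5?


The expansion 1/(1 - x)^r = sum_{k>=0} C(k + r - 1, r - 1) x^k follows from the multiset / negative-binomial theorem (or from repeated differentiation of the geometric series).
For r = 5 and k = 7:
C(11, 4) = 39916800 / (24 * 5040) = 330.

330


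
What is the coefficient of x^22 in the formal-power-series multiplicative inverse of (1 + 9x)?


The inverse is 1/(1 + 9x). Apply the geometric identity 1/(1 - y) = sum_{k>=0} y^k with y = -9x:
1/(1 + 9x) = sum_{k>=0} (-9)^k x^k.
So the coefficient of x^22 is (-9)^22 = 984770902183611232881.

984770902183611232881


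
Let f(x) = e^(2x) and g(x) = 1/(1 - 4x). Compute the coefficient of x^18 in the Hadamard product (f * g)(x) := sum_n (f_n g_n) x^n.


Expanding: f_k = 2^k/k! (from e^(2x)) and g_k = 4^k (from 1/(1 - 4x)). So the Hadamard coefficient (f * g)_k = 2^k 4^k / k! = (8)^k / k!.
For k = 18: 8^18/18! = 18014398509481984/6402373705728000 = 274877906944/97692469875.

274877906944/97692469875


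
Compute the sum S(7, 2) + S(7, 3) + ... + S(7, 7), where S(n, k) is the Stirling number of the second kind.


By definition, S(n, k) counts partitions of an n-set into exactly k nonempty blocks.
Computing row n = 7 for k = 2..7:
S(7, k): 63, 301, 350, 140, 21, 1
Sum = 876.

876


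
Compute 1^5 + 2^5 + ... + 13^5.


This power sum has a closed form given by Faulhaber's formula
sum_{k=1}^{m} k^p = (1 / (p + 1)) * sum_{j=0}^{p} C(p + 1, j) B_j m^(p + 1 - j),
but for small m direct computation is fastest:
1 + 32 + 243 + 1024 + 3125 + 7776 + 16807 + 32768 + 59049 + 100000 + 161051 + 248832 + 371293 = 1002001.

1002001


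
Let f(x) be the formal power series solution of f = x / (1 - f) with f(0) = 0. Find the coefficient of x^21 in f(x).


Apply Lagrange inversion: f = x * phi(f) with phi(t) = 1/(1 - t), so
[x^n] f = (1/n) [t^(n-1)] phi(t)^n = (1/n) [t^(n-1)] (1 - t)^(-n) = (1/n) C(2n - 2, n - 1) = C_{n-1}.
For n = 21: C_20 = C(40, 20) / 21 = 137846528820/21 = 6564120420 = 6564120420.

6564120420


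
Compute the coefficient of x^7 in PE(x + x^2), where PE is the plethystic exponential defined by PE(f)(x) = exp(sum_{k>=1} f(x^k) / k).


With f(x) = x + x^2, the exponent is sum_{k>=1} (x^k + x^(2k)) / k = -ln(1 - x) - ln(1 - x^2). Exponentiating:
PE(x + x^2) = 1 / ((1 - x)(1 - x^2)).
This is the generating function for partitions of n into parts of size 1 or 2. The number of 2's can be any j in 0..3, and the rest are 1's, so
[x^7] = floor(7/2) + 1 = 4.

4


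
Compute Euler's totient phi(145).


phi(n) counts integers in [1, n] coprime to n. Using the multiplicative formula phi(n) = n * prod_{p | n} (1 - 1/p):
145 = 5 * 29, so
phi(145) = 145 * (1 - 1/5) * (1 - 1/29) = 112.

112


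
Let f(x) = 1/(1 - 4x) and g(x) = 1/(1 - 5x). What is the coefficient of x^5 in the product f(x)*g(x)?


The coefficient of x^n in f*g is the Cauchy product: sum_{k=0}^{n} a^k * b^(n-k).
With a=4, b=5, n=5:
sum_{k=0}^{5} 4^k * 5^(5-k)
= 11529

11529


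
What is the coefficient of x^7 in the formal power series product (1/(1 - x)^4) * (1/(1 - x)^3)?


Combine the factors: (1/(1 - x)^4) * (1/(1 - x)^3) = 1/(1 - x)^7.
Then use 1/(1 - x)^r = sum_{k>=0} C(k + r - 1, r - 1) x^k with r = 7 and k = 7:
C(13, 6) = 1716.

1716


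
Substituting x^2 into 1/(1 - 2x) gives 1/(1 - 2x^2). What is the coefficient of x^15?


Since 1/(1 - 2x^2) only has even powers of x,
the coefficient of x^15 (odd) is 0.

0


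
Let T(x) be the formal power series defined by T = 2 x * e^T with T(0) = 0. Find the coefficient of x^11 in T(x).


Apply the Lagrange inversion formula: if T = 2 x * phi(T) with phi(t) = e^t, then
[x^n] T = 2^n * (1/n) [t^(n-1)] phi(t)^n = 2^n * (1/n) [t^(n-1)] e^(n t) = 2^n * (1/n) * n^(n-1) / (n-1)! = 2^n * n^(n-1) / n!.
When c = 1 this is the Cayley count of rooted labeled trees on n vertices, divided by n!.
For n = 11: 2^11 * 11^10 / 11! = 2048 * 25937424601/39916800 = 18863581528/14175.

18863581528/14175


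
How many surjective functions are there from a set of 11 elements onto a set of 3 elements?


By inclusion-exclusion on which target elements are missed, the number of surjections from an n-set onto a k-set is
surj(n, k) = sum_{j=0}^{k} (-1)^j C(k, j) (k - j)^n.
Equivalently surj(n, k) = k! * S(n, k), where S(n, k) is the Stirling number of the second kind.
For n = 11, k = 3:
S(11, 3) = 28501, so
surj = 3! * 28501 = 6 * 28501 = 171006.

171006


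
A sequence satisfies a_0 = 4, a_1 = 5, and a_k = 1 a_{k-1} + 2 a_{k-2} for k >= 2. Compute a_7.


The characteristic equation is t^2 - 1 t - 2 = 0, with roots r_1 = 2 and r_2 = -1 (so c_1 = r_1 + r_2, c_2 = -r_1 r_2 as required).
One can use the closed form a_n = A r_1^n + B r_2^n, but direct iteration is more reliable:
a_0 = 4, a_1 = 5, a_2 = 13, a_3 = 23, a_4 = 49, a_5 = 95, a_6 = 193, a_7 = 383.
So a_7 = 383.

383


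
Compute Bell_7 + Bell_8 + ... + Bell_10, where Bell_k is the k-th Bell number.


Recall Bell_k counts set partitions of a k-set (with Bell_0 = 1 by convention).
Bell_7 through Bell_10: 877, 4140, 21147, 115975
Sum = 877 + 4140 + 21147 + 115975 = 142139.

142139


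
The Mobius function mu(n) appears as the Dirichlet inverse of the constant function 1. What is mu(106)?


106 = 2 * 53 (all distinct primes).
mu(106) = (-1)^2 = 1

1


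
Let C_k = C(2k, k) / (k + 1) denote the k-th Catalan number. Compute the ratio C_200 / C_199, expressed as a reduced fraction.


Using C_k = (2k)! / (k! (k+1)!), the ratio C_{k+1}/C_k simplifies to
C_{k+1}/C_k = [(2k+2)! / ((k+1)! (k+2)!)] * [k! (k+1)! / (2k)!]
 = (2k+2)(2k+1) / ((k+1)(k+2)) = 2(2k+1) / (k+2).
For k = 199: 2(2*199 + 1) / (199 + 2) = 798/201 = 266/67.

266/67


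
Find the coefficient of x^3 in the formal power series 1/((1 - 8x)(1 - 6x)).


By partial fractions or Cauchy convolution:
The coefficient equals sum_{k=0}^{3} 8^k * 6^(3-k).
= 1400

1400


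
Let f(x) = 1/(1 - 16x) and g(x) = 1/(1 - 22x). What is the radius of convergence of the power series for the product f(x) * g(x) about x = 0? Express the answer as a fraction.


The radius of 1/(1 - 16x) is 1/16 (nearest singularity at x = 1/16), and the radius of 1/(1 - 22x) is 1/22.
The product f(x)*g(x) = 1/((1 - 16x)(1 - 22x)) has singularities at both 1/16 and 1/22, so its radius of convergence is the distance to the nearest one:
min(1/16, 1/22) = 1/22.

1/22


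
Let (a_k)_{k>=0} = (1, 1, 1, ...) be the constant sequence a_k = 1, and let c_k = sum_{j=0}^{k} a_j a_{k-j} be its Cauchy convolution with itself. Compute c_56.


Since a_j = 1 for all j >= 0, the convolution sum becomes
c_k = sum_{j=0}^{k} 1 * 1 = 1 * (k + 1).
Equivalently, the generating function of (a_k) is 1/(1 - x) and its square is 1/(1 - x)^2 = sum_{k>=0} 1(k + 1) x^k.
For k = 56: 1 * 57 = 57.

57


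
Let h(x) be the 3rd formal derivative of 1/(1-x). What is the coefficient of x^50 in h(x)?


Differentiating 3 times: d^3/dx^3 [1/(1-x)] = 3!/(1-x)^4.
The expansion 1/(1-x)^4 = sum_{k>=0} C(k+3, 3) x^k, so the coefficient of x^n in 3!/(1-x)^4 is 3! * C(n+3, 3).
For n = 50: 6 * C(53, 3) = 6 * 23426 = 140556

140556


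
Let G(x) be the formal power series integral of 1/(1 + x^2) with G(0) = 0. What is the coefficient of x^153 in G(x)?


1/(1 + x^2) = sum_{j>=0} (-1)^j x^(2j). Integrating termwise with G(0) = 0:
G(x) = sum_{j>=0} (-1)^j x^(2j+1) / (2j+1) = arctan(x).
Only odd powers are nonzero. For x^153 write 153 = 2*76 + 1, giving
(-1)^76 / 153 = 1/153 = 1/153.

1/153


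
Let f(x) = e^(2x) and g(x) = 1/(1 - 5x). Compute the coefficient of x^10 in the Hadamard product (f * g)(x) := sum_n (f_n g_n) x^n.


Expanding: f_k = 2^k/k! (from e^(2x)) and g_k = 5^k (from 1/(1 - 5x)). So the Hadamard coefficient (f * g)_k = 2^k 5^k / k! = (10)^k / k!.
For k = 10: 10^10/10! = 10000000000/3628800 = 1562500/567.

1562500/567


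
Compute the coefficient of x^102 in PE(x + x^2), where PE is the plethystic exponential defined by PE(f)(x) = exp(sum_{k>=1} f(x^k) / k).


With f(x) = x + x^2, the exponent is sum_{k>=1} (x^k + x^(2k)) / k = -ln(1 - x) - ln(1 - x^2). Exponentiating:
PE(x + x^2) = 1 / ((1 - x)(1 - x^2)).
This is the generating function for partitions of n into parts of size 1 or 2. The number of 2's can be any j in 0..51, and the rest are 1's, so
[x^102] = floor(102/2) + 1 = 52.

52


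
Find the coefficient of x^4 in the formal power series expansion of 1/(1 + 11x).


Write 1/(1 + c x) = 1/(1 - (-c) x) and apply the geometric-series identity
1/(1 - y) = sum_{k>=0} y^k to get 1/(1 + c x) = sum_{k>=0} (-c)^k x^k.
So the coefficient of x^k is (-c)^k = (-1)^k * c^k.
Here c = 11 and k = 4:
(-11)^4 = 1 * 14641 = 14641

14641


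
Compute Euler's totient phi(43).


phi(n) counts integers in [1, n] coprime to n. Using the multiplicative formula phi(n) = n * prod_{p | n} (1 - 1/p):
43 = 43, so
phi(43) = 43 * (1 - 1/43) = 42.

42


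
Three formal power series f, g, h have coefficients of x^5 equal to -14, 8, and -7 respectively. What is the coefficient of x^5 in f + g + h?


Series addition is componentwise:
-14 + 8 + -7
= -13

-13


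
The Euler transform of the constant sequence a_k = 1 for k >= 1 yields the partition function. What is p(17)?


The Euler transform converts the sequence a_k = 1 into the number of integer partitions.
Using the recurrence or dynamic programming:
p(17) = 297

297


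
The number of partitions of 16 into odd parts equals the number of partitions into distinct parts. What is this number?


Computing partitions of 16 into odd parts (1, 3, 5, ...):
Using the generating function prod_{k>=0} 1/(1-x^(2k+1)),
the count is 32

32


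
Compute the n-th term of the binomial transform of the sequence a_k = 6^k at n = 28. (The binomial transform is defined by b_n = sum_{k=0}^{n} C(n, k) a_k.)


With a_k = 6^k, b_n = sum_{k=0}^{n} C(n, k) 6^k = (1 + 6)^n by the binomial theorem.
For n = 28: (1 + 6)^28 = 7^28 = 459986536544739960976801.

459986536544739960976801


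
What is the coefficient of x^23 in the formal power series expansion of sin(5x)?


The Maclaurin series is sin(t) = sum_{k>=0} (-1)^k t^(2k+1) / (2k+1)!, so substituting t = 5x, only odd powers of x are nonzero, with coefficient of x^(2k+1) equal to (-1)^k 5^(2k+1) / (2k+1)!.
Write 23 = 2*11 + 1, giving the coefficient (-1)^11 * 5^23 / 23! = -11920928955078125/25852016738884976640000 = -19073486328125/41363226782215962624.

-19073486328125/41363226782215962624


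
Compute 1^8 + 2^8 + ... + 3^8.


This power sum has a closed form given by Faulhaber's formula
sum_{k=1}^{m} k^p = (1 / (p + 1)) * sum_{j=0}^{p} C(p + 1, j) B_j m^(p + 1 - j),
but for small m direct computation is fastest:
1 + 256 + 6561 = 6818.

6818


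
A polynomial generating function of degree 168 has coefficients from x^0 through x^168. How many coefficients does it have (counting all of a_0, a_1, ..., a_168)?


A polynomial of degree 168 takes the form a_0 + a_1 x + ... + a_168 x^168.
The number of coefficients is 168 + 1 = 169.

169


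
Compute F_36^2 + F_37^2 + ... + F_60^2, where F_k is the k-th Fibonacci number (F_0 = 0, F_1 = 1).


There is a standard identity sum_{k=0}^{N} F_k^2 = F_N * F_{N+1} (proved inductively from the telescoping relation F_k^2 = F_k F_{k+1} - F_{k-1} F_k). Then
sum_{k=36}^{60} F_k^2 = F_60 F_61 - F_35 F_36.
Computing: F_60 = 1548008755920, F_61 = 2504730781961, F_35 = 9227465, F_36 = 14930352.
Sum = 1548008755920 * 2504730781961 - 9227465 * 14930352 = 3877345181560207087441440.

3877345181560207087441440


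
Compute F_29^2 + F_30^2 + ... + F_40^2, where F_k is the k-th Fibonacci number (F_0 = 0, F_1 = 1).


There is a standard identity sum_{k=0}^{N} F_k^2 = F_N * F_{N+1} (proved inductively from the telescoping relation F_k^2 = F_k F_{k+1} - F_{k-1} F_k). Then
sum_{k=29}^{40} F_k^2 = F_40 F_41 - F_28 F_29.
Computing: F_40 = 102334155, F_41 = 165580141, F_28 = 317811, F_29 = 514229.
Sum = 102334155 * 165580141 - 317811 * 514229 = 16944340386383136.

16944340386383136


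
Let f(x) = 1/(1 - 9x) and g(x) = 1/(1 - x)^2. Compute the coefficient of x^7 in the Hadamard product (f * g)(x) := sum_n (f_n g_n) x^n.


f has coefficients f_k = 9^k. For g = 1/(1 - x)^2 the coefficient is g_k = C(k + 1, 1) = k + 1. The Hadamard coefficient is (f * g)_k = 9^k * (k + 1).
For k = 7: 9^7 * 8 = 4782969 * 8 = 38263752.

38263752


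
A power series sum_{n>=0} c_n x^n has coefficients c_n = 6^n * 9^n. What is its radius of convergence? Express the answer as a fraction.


By the root test (Cauchy-Hadamard), the radius is R = 1 / limsup_n |c_n|^(1/n).
Here |c_n|^(1/n) = (6^n * 9^n)^(1/n) = 6 * 9 = 54 for all n.
So R = 1/54 = 1/54.

1/54


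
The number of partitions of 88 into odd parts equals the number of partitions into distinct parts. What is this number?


Computing partitions of 88 into odd parts (1, 3, 5, ...):
Using the generating function prod_{k>=0} 1/(1-x^(2k+1)),
the count is 159046

159046


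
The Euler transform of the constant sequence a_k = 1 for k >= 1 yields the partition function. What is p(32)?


The Euler transform converts the sequence a_k = 1 into the number of integer partitions.
Using the recurrence or dynamic programming:
p(32) = 8349

8349


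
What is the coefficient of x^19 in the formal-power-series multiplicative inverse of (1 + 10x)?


The inverse is 1/(1 + 10x). Apply the geometric identity 1/(1 - y) = sum_{k>=0} y^k with y = -10x:
1/(1 + 10x) = sum_{k>=0} (-10)^k x^k.
So the coefficient of x^19 is (-10)^19 = -10000000000000000000.

-10000000000000000000


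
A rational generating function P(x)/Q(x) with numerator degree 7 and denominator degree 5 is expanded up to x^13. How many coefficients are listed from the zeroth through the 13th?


Expanding up to x^13 gives the coefficients for x^0, x^1, ..., x^13.
That is 13 + 1 = 14 coefficients in total.

14


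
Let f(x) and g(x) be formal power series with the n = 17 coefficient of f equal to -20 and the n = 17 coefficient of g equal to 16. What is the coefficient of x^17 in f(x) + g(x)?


Addition of formal power series is termwise.
The coefficient of x^17 in f + g = -20 + 16
= -4

-4


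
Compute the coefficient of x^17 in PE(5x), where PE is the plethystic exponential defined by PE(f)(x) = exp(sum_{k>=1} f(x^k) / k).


With f(x) = 5x, the exponent is sum_{k>=1} 5 x^k / k = 5 * (-ln(1 - x)). Exponentiating:
PE(5x) = exp(-5 ln(1 - x)) = 1/(1 - x)^5.
By the negative binomial expansion, [x^n] 1/(1 - x)^5 = C(n + 4, 4).
For n = 17: C(21, 4) = 5985.

5985


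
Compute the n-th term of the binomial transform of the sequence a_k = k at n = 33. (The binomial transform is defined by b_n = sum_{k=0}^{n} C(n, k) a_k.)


With a_k = k, b_n = sum_{k=0}^{n} C(n, k) k. Using k * C(n, k) = n * C(n-1, k-1) gives b_n = n * sum_{k>=1} C(n-1, k-1) = n * 2^(n-1).
For n = 33: 33 * 2^32 = 33 * 4294967296 = 141733920768.

141733920768


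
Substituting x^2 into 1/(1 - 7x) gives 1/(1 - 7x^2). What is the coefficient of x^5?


Since 1/(1 - 7x^2) only has even powers of x,
the coefficient of x^5 (odd) is 0.

0


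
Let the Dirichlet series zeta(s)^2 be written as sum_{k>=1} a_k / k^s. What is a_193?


The Dirichlet convolution of the constant function 1 with itself gives (1 * 1)(k) = sum_{d | k} 1 = d(k), the number of positive divisors of k.
Since zeta(s) = sum_{k>=1} 1/k^s, we have zeta(s)^2 = sum_{k>=1} d(k)/k^s, so a_k = d(k).
For k = 193: the divisors are 1, 193.
Count = 2.

2


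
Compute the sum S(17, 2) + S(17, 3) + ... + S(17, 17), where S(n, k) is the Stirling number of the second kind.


By definition, S(n, k) counts partitions of an n-set into exactly k nonempty blocks.
Computing row n = 17 for k = 2..17:
S(17, k): 65535, 21457825, 694337290, 5652751651, 17505749898, 25708104786, 20415995028, 9528822303, 2758334150, 512060978, 62022324, 4910178, 249900, 7820, 136, 1
Sum = 82864869803.

82864869803


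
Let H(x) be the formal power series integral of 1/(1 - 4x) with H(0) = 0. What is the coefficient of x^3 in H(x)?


1/(1 - 4x) = sum_{k>=0} 4^k x^k. Integrating termwise with H(0) = 0:
H(x) = sum_{k>=0} 4^k x^(k+1) / (k+1) = sum_{m>=1} 4^(m-1) x^m / m.
For m = 3: 4^2/3 = 16/3 = 16/3.

16/3


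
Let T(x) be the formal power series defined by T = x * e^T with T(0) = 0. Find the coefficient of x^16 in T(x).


Apply the Lagrange inversion formula: if T = x * phi(T) with phi(t) = e^t, then
[x^n] T = (1/n) [t^(n-1)] phi(t)^n = (1/n) [t^(n-1)] e^(n t) = (1/n) * n^(n-1) / (n-1)! = n^(n-1) / n!.
When c = 1 this is the Cayley count of rooted labeled trees on n vertices, divided by n!.
For n = 16: 16^15 / 16! = 1152921504606846976/20922789888000 = 35184372088832/638512875.

35184372088832/638512875


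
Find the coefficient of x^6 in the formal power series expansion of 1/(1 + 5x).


Write 1/(1 + c x) = 1/(1 - (-c) x) and apply the geometric-series identity
1/(1 - y) = sum_{k>=0} y^k to get 1/(1 + c x) = sum_{k>=0} (-c)^k x^k.
So the coefficient of x^k is (-c)^k = (-1)^k * c^k.
Here c = 5 and k = 6:
(-5)^6 = 1 * 15625 = 15625

15625


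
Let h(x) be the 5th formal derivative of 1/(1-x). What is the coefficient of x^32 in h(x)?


Differentiating 5 times: d^5/dx^5 [1/(1-x)] = 5!/(1-x)^6.
The expansion 1/(1-x)^6 = sum_{k>=0} C(k+5, 5) x^k, so the coefficient of x^n in 5!/(1-x)^6 is 5! * C(n+5, 5).
For n = 32: 120 * C(37, 5) = 120 * 435897 = 52307640

52307640


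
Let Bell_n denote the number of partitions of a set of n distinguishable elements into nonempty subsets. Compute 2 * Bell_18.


Bell_18 can be computed from the Bell triangle or from Dobinski's identity Bell_n = (1/e) * sum_{k>=0} k^n / k!.
Computing Bell_18 = 682076806159.
Then 2 * 682076806159 = 1364153612318.

1364153612318


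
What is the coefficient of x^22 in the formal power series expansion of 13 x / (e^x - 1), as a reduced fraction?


The exponential generating function for Bernoulli numbers is
x / (e^x - 1) = sum_{k>=0} B_k x^k / k!.
So the coefficient of x^22 in 13 x / (e^x - 1) is 13 B_22 / 22!.
Computing: B_22 = 854513/138, 22! = 1124000727777607680000, giving
13 * 854513/138 / 1124000727777607680000 = 77683/1084700003030138880000.

77683/1084700003030138880000


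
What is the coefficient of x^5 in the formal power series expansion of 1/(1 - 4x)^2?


The general identity 1/(1 - c x)^r = sum_{k>=0} c^k C(k + r - 1, r - 1) x^k follows by substituting y = c x into 1/(1 - y)^r = sum_{k>=0} C(k + r - 1, r - 1) y^k.
For c = 4, r = 2, k = 5:
4^5 * C(6, 1) = 1024 * 6 = 6144.

6144


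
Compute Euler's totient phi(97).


phi(n) counts integers in [1, n] coprime to n. Using the multiplicative formula phi(n) = n * prod_{p | n} (1 - 1/p):
97 = 97, so
phi(97) = 97 * (1 - 1/97) = 96.

96


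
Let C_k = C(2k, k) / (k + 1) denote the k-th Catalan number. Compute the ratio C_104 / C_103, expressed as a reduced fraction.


Using C_k = (2k)! / (k! (k+1)!), the ratio C_{k+1}/C_k simplifies to
C_{k+1}/C_k = [(2k+2)! / ((k+1)! (k+2)!)] * [k! (k+1)! / (2k)!]
 = (2k+2)(2k+1) / ((k+1)(k+2)) = 2(2k+1) / (k+2).
For k = 103: 2(2*103 + 1) / (103 + 2) = 414/105 = 138/35.

138/35
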